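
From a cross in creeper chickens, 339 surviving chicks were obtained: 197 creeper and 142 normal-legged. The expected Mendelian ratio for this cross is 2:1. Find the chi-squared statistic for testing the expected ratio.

Expected counts for N = 339 under a 2:1 ratio (total parts = 3):
  creeper: 339 × 2/3 = 226
  normal-legged: 339 × 1/3 = 113
χ² = Σ (O − E)² / E
  creeper: (197 − 226)² / 226 = 3.7212
  normal-legged: (142 − 113)² / 113 = 7.4425
χ² = 3.7212 + 7.4425 = 11.1637 ≈ 11.164

11.164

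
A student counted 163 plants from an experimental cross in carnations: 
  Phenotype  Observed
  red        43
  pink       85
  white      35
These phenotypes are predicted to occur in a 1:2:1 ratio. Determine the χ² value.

Under the 1:2:1 hypothesis (Σ ratio = 4, N = 163):
  red: 163 × 1/4 = 40.75
  pink: 163 × 2/4 = 81.5
  white: 163 × 1/4 = 40.75
χ² = Σ (O − E)² / E
  red: (43 − 40.75)² / 40.75 = 0.1242
  pink: (85 − 81.5)² / 81.5 = 0.1503
  white: (35 − 40.75)² / 40.75 = 0.8113
χ² = 0.1242 + 0.1503 + 0.8113 = 1.0858 ≈ 1.086

1.086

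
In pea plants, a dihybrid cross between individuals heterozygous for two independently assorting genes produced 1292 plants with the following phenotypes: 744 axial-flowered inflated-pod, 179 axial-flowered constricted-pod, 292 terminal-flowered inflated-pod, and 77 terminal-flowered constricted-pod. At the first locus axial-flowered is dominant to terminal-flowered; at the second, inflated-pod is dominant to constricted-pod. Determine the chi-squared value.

A dihybrid F₂ with independent assortment and complete dominance at both loci gives a 9:3:3:1 phenotypic ratio.
The 9:3:3:1 ratio has 16 parts, so with N = 1292 the expected counts are:
  axial-flowered inflated-pod: 1292 × 9/16 = 726.75
  axial-flowered constricted-pod: 1292 × 3/16 = 242.25
  terminal-flowered inflated-pod: 1292 × 3/16 = 242.25
  terminal-flowered constricted-pod: 1292 × 1/16 = 80.75
χ² = Σ (O − E)² / E
  axial-flowered inflated-pod: (744 − 726.75)² / 726.75 = 0.4094
  axial-flowered constricted-pod: (179 − 242.25)² / 242.25 = 16.5142
  terminal-flowered inflated-pod: (292 − 242.25)² / 242.25 = 10.2170
  terminal-flowered constricted-pod: (77 − 80.75)² / 80.75 = 0.1741
χ² = 0.4094 + 16.5142 + 10.2170 + 0.1741 = 27.3147 ≈ 27.315

27.315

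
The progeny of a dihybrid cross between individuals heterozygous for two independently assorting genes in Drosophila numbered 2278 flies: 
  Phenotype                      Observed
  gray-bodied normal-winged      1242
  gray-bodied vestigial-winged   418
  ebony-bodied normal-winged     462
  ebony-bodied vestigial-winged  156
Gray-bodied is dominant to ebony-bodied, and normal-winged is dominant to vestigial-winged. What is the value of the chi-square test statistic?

A dihybrid F₂ with independent assortment and complete dominance at both loci gives a 9:3:3:1 phenotypic ratio.
Expected counts for N = 2278 under a 9:3:3:1 ratio (total parts = 16):
  gray-bodied normal-winged: 2278 × 9/16 = 1281.375
  gray-bodied vestigial-winged: 2278 × 3/16 = 427.125
  ebony-bodied normal-winged: 2278 × 3/16 = 427.125
  ebony-bodied vestigial-winged: 2278 × 1/16 = 142.375
χ² = Σ (O − E)² / E
  gray-bodied normal-winged: (1242 − 1281.375)² / 1281.375 = 1.2099
  gray-bodied vestigial-winged: (418 − 427.125)² / 427.125 = 0.1949
  ebony-bodied normal-winged: (462 − 427.125)² / 427.125 = 2.8476
  ebony-bodied vestigial-winged: (156 − 142.375)² / 142.375 = 1.3039
χ² = 1.2099 + 0.1949 + 2.8476 + 1.3039 = 5.5563 ≈ 5.556

5.556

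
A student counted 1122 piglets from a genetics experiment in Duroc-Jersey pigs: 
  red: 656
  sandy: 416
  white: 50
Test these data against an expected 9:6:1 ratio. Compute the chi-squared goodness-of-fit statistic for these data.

Expected counts for N = 1122 under a 9:6:1 ratio (total parts = 16):
  red: 1122 × 9/16 = 631.125
  sandy: 1122 × 6/16 = 420.75
  white: 1122 × 1/16 = 70.125
χ² = Σ (O − E)² / E
  red: (656 − 631.125)² / 631.125 = 0.9804
  sandy: (416 − 420.75)² / 420.75 = 0.0536
  white: (50 − 70.125)² / 70.125 = 5.7756
χ² = 0.9804 + 0.0536 + 5.7756 = 6.8096 ≈ 6.810

6.810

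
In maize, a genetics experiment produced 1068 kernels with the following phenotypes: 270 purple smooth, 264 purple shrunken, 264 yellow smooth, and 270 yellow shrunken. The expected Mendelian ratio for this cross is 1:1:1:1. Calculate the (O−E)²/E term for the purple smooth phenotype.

Under the 1:1:1:1 hypothesis (Σ ratio = 4, N = 1068):
  purple smooth: 1068 × 1/4 = 267
  purple shrunken: 1068 × 1/4 = 267
  yellow smooth: 1068 × 1/4 = 267
  yellow shrunken: 1068 × 1/4 = 267
Contribution of purple smooth: (270 − 267)² / 267 = 0.0337

0.034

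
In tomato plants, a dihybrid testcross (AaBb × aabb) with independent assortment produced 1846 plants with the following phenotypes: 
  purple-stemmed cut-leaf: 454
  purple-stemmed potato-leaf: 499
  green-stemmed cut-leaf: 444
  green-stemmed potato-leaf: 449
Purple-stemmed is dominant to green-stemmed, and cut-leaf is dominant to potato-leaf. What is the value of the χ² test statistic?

A dihybrid testcross with independent assortment gives a 1:1:1:1 ratio.
The 1:1:1:1 ratio has 4 parts, so with N = 1846 the expected counts are:
  purple-stemmed cut-leaf: 1846 × 1/4 = 461.5
  purple-stemmed potato-leaf: 1846 × 1/4 = 461.5
  green-stemmed cut-leaf: 1846 × 1/4 = 461.5
  green-stemmed potato-leaf: 1846 × 1/4 = 461.5
χ² = Σ (O − E)² / E
  purple-stemmed cut-leaf: (454 − 461.5)² / 461.5 = 0.1219
  purple-stemmed potato-leaf: (499 − 461.5)² / 461.5 = 3.0471
  green-stemmed cut-leaf: (444 − 461.5)² / 461.5 = 0.6636
  green-stemmed potato-leaf: (449 − 461.5)² / 461.5 = 0.3386
χ² = 0.1219 + 3.0471 + 0.6636 + 0.3386 = 4.1712 ≈ 4.171

4.171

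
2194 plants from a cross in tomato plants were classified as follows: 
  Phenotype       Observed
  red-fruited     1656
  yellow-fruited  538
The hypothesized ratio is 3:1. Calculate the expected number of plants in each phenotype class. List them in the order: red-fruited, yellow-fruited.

The 3:1 ratio has 4 parts, so with N = 2194 the expected counts are:
  red-fruited: 2194 × 3/4 = 1645.5
  yellow-fruited: 2194 × 1/4 = 548.5

1645.5, 548.5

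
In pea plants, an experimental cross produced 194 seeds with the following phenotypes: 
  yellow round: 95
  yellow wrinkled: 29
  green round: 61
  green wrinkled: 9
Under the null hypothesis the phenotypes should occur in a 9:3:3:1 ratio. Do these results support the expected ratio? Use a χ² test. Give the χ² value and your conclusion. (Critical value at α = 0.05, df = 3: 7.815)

Total ratio parts = 16. Expected numbers out of 194:
  yellow round: 194 × 9/16 = 109.125
  yellow wrinkled: 194 × 3/16 = 36.375
  green round: 194 × 3/16 = 36.375
  green wrinkled: 194 × 1/16 = 12.125
χ² = Σ (O − E)² / E
  yellow round: (95 − 109.125)² / 109.125 = 1.8283
  yellow wrinkled: (29 − 36.375)² / 36.375 = 1.4953
  green round: (61 − 36.375)² / 36.375 = 16.6705
  green wrinkled: (9 − 12.125)² / 12.125 = 0.8054
χ² = 1.8283 + 1.4953 + 16.6705 + 0.8054 = 20.7995 ≈ 20.800
Degrees of freedom = 4 − 1 = 3; critical value at α = 0.05 is 7.815.
Since 20.800 > 7.815, we reject the null hypothesis — the data do not fit the 9:3:3:1 ratio.

20.800; not consistent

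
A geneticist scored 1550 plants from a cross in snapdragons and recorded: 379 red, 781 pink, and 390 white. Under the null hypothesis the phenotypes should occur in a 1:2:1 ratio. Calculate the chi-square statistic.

0.249

Expected counts for N = 1550 under a 1:2:1 ratio (total parts = 4):
  red: 1550 × 1/4 = 387.5
  pink: 1550 × 2/4 = 775
  white: 1550 × 1/4 = 387.5
χ² = Σ (O − E)² / E
  red: (379 − 387.5)² / 387.5 = 0.1865
  pink: (781 − 775)² / 775 = 0.0465
  white: (390 − 387.5)² / 387.5 = 0.0161
χ² = 0.1865 + 0.0465 + 0.0161 = 0.2491 ≈ 0.249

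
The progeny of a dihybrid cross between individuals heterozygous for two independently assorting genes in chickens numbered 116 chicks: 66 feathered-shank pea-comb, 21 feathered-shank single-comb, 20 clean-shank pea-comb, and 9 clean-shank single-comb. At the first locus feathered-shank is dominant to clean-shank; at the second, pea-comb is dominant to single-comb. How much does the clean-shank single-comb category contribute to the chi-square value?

0.422

A dihybrid F₂ with independent assortment and complete dominance at both loci gives a 9:3:3:1 phenotypic ratio.
Under the 9:3:3:1 hypothesis (Σ ratio = 16, N = 116):
  feathered-shank pea-comb: 116 × 9/16 = 65.25
  feathered-shank single-comb: 116 × 3/16 = 21.75
  clean-shank pea-comb: 116 × 3/16 = 21.75
  clean-shank single-comb: 116 × 1/16 = 7.25
Contribution of clean-shank single-comb: (9 − 7.25)² / 7.25 = 0.4224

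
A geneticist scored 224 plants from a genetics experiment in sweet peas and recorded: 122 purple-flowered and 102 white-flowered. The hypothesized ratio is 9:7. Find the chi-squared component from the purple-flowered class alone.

Total ratio parts = 16. Expected numbers out of 224:
  purple-flowered: 224 × 9/16 = 126
  white-flowered: 224 × 7/16 = 98
Contribution of purple-flowered: (122 − 126)² / 126 = 0.1270

0.127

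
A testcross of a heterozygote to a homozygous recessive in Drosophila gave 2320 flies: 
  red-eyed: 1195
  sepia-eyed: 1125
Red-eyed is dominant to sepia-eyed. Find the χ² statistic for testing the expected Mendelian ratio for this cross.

A testcross of a heterozygote (Aa × aa) gives a 1:1 phenotypic ratio.
Expected counts for N = 2320 under a 1:1 ratio (total parts = 2):
  red-eyed: 2320 × 1/2 = 1160
  sepia-eyed: 2320 × 1/2 = 1160
χ² = Σ (O − E)² / E
  red-eyed: (1195 − 1160)² / 1160 = 1.0560
  sepia-eyed: (1125 − 1160)² / 1160 = 1.0560
χ² = 1.0560 + 1.0560 = 2.112

2.112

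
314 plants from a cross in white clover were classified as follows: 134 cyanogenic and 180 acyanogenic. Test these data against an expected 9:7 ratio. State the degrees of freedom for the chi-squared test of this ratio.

1

A goodness-of-fit test with 2 phenotype classes has df = 2 − 1 = 1.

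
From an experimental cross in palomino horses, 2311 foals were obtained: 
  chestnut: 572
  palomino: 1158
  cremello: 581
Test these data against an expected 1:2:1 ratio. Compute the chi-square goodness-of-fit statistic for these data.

0.081

Total ratio parts = 4. Expected numbers out of 2311:
  chestnut: 2311 × 1/4 = 577.75
  palomino: 2311 × 2/4 = 1155.5
  cremello: 2311 × 1/4 = 577.75
χ² = Σ (O − E)² / E
  chestnut: (572 − 577.75)² / 577.75 = 0.0572
  palomino: (1158 − 1155.5)² / 1155.5 = 0.0054
  cremello: (581 − 577.75)² / 577.75 = 0.0183
χ² = 0.0572 + 0.0054 + 0.0183 = 0.0809 ≈ 0.081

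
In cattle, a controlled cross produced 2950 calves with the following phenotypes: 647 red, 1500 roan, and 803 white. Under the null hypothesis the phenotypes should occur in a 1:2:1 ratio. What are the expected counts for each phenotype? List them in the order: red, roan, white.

737.5, 1475, 737.5

The 1:2:1 ratio has 4 parts, so with N = 2950 the expected counts are:
  red: 2950 × 1/4 = 737.5
  roan: 2950 × 2/4 = 1475
  white: 2950 × 1/4 = 737.5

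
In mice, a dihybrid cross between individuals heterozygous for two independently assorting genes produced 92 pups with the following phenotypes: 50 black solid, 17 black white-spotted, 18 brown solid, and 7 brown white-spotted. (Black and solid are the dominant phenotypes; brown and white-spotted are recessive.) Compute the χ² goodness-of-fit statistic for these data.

A dihybrid F₂ with independent assortment and complete dominance at both loci gives a 9:3:3:1 phenotypic ratio.
Under the 9:3:3:1 hypothesis (Σ ratio = 16, N = 92):
  black solid: 92 × 9/16 = 51.75
  black white-spotted: 92 × 3/16 = 17.25
  brown solid: 92 × 3/16 = 17.25
  brown white-spotted: 92 × 1/16 = 5.75
χ² = Σ (O − E)² / E
  black solid: (50 − 51.75)² / 51.75 = 0.0592
  black white-spotted: (17 − 17.25)² / 17.25 = 0.0036
  brown solid: (18 − 17.25)² / 17.25 = 0.0326
  brown white-spotted: (7 − 5.75)² / 5.75 = 0.2717
χ² = 0.0592 + 0.0036 + 0.0326 + 0.2717 = 0.3671 ≈ 0.367

0.367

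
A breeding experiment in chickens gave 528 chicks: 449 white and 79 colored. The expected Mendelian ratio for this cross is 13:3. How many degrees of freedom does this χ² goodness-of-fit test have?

A goodness-of-fit test with 2 phenotype classes has df = 2 − 1 = 1.

1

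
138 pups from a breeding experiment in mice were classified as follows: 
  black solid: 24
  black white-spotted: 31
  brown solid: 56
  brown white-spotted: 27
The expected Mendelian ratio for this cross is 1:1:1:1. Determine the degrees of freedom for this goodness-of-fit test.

A goodness-of-fit test with 4 phenotype classes has df = 4 − 1 = 3.

3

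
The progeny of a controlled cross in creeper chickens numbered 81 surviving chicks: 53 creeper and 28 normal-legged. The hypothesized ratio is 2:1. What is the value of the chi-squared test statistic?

The 2:1 ratio has 3 parts, so with N = 81 the expected counts are:
  creeper: 81 × 2/3 = 54
  normal-legged: 81 × 1/3 = 27
χ² = Σ (O − E)² / E
  creeper: (53 − 54)² / 54 = 0.0185
  normal-legged: (28 − 27)² / 27 = 0.0370
χ² = 0.0185 + 0.0370 = 0.0555 ≈ 0.056

0.056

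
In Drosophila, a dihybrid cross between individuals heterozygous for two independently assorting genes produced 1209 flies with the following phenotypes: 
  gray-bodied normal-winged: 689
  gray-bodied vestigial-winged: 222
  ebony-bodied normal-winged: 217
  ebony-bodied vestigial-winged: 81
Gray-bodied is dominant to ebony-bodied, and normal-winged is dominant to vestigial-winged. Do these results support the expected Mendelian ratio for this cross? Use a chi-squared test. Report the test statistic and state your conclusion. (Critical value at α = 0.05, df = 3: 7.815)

A dihybrid F₂ with independent assortment and complete dominance at both loci gives a 9:3:3:1 phenotypic ratio.
Under the 9:3:3:1 hypothesis (Σ ratio = 16, N = 1209):
  gray-bodied normal-winged: 1209 × 9/16 = 680.0625
  gray-bodied vestigial-winged: 1209 × 3/16 = 226.6875
  ebony-bodied normal-winged: 1209 × 3/16 = 226.6875
  ebony-bodied vestigial-winged: 1209 × 1/16 = 75.5625
χ² = Σ (O − E)² / E
  gray-bodied normal-winged: (689 − 680.0625)² / 680.0625 = 0.1175
  gray-bodied vestigial-winged: (222 − 226.6875)² / 226.6875 = 0.0969
  ebony-bodied normal-winged: (217 − 226.6875)² / 226.6875 = 0.4140
  ebony-bodied vestigial-winged: (81 − 75.5625)² / 75.5625 = 0.3913
χ² = 0.1175 + 0.0969 + 0.4140 + 0.3913 = 1.0197 ≈ 1.020
Degrees of freedom = 4 − 1 = 3; critical value at α = 0.05 is 7.815.
Since 1.020 < 7.815, we fail to reject the null hypothesis — the data are consistent with the 9:3:3:1 ratio.

1.020; consistent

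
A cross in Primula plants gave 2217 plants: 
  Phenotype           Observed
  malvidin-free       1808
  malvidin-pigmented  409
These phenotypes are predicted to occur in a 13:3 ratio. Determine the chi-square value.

0.132

Expected counts for N = 2217 under a 13:3 ratio (total parts = 16):
  malvidin-free: 2217 × 13/16 = 1801.3125
  malvidin-pigmented: 2217 × 3/16 = 415.6875
χ² = Σ (O − E)² / E
  malvidin-free: (1808 − 1801.3125)² / 1801.3125 = 0.0248
  malvidin-pigmented: (409 − 415.6875)² / 415.6875 = 0.1076
χ² = 0.0248 + 0.1076 = 0.1324 ≈ 0.132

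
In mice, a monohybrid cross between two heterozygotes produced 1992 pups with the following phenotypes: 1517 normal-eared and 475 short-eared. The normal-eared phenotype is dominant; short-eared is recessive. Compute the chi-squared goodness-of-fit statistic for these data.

For a monohybrid cross between heterozygotes with complete dominance, the expected phenotypic ratio is 3:1.
Total ratio parts = 4. Expected numbers out of 1992:
  normal-eared: 1992 × 3/4 = 1494
  short-eared: 1992 × 1/4 = 498
χ² = Σ (O − E)² / E
  normal-eared: (1517 − 1494)² / 1494 = 0.3541
  short-eared: (475 − 498)² / 498 = 1.0622
χ² = 0.3541 + 1.0622 = 1.4163 ≈ 1.416

1.416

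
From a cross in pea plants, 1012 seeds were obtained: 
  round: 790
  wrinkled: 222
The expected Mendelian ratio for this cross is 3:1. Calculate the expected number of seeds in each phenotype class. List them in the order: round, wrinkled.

759, 253

Expected counts for N = 1012 under a 3:1 ratio (total parts = 4):
  round: 1012 × 3/4 = 759
  wrinkled: 1012 × 1/4 = 253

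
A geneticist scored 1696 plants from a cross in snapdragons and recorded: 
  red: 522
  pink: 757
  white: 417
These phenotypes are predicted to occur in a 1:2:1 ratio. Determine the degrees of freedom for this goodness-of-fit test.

2

A goodness-of-fit test with 3 phenotype classes has df = 3 − 1 = 2.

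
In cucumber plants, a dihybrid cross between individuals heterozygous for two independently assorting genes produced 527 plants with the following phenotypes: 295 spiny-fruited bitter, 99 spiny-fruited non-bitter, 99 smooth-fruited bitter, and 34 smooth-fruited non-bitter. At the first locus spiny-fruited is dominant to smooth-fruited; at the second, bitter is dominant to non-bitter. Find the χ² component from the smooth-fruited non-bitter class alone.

A dihybrid F₂ with independent assortment and complete dominance at both loci gives a 9:3:3:1 phenotypic ratio.
Under the 9:3:3:1 hypothesis (Σ ratio = 16, N = 527):
  spiny-fruited bitter: 527 × 9/16 = 296.4375
  spiny-fruited non-bitter: 527 × 3/16 = 98.8125
  smooth-fruited bitter: 527 × 3/16 = 98.8125
  smooth-fruited non-bitter: 527 × 1/16 = 32.9375
Contribution of smooth-fruited non-bitter: (34 − 32.9375)² / 32.9375 = 0.0343

0.034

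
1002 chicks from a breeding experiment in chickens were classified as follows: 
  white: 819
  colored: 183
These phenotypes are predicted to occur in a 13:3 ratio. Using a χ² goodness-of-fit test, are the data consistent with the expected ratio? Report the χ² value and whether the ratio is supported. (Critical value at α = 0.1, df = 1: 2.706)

0.156; consistent

Expected counts for N = 1002 under a 13:3 ratio (total parts = 16):
  white: 1002 × 13/16 = 814.125
  colored: 1002 × 3/16 = 187.875
χ² = Σ (O − E)² / E
  white: (819 − 814.125)² / 814.125 = 0.0292
  colored: (183 − 187.875)² / 187.875 = 0.1265
χ² = 0.0292 + 0.1265 = 0.1557 ≈ 0.156
Degrees of freedom = 2 − 1 = 1; critical value at α = 0.1 is 2.706.
Since 0.156 < 2.706, we fail to reject the null hypothesis — the data are consistent with the 13:3 ratio.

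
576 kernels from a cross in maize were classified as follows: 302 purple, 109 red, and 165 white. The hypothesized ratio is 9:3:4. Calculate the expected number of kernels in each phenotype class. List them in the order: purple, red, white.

The 9:3:4 ratio has 16 parts, so with N = 576 the expected counts are:
  purple: 576 × 9/16 = 324
  red: 576 × 3/16 = 108
  white: 576 × 4/16 = 144

324, 108, 144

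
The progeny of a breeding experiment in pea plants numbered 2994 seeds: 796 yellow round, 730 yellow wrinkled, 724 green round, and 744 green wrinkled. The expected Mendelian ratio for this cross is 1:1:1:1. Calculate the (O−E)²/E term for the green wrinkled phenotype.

The 1:1:1:1 ratio has 4 parts, so with N = 2994 the expected counts are:
  yellow round: 2994 × 1/4 = 748.5
  yellow wrinkled: 2994 × 1/4 = 748.5
  green round: 2994 × 1/4 = 748.5
  green wrinkled: 2994 × 1/4 = 748.5
Contribution of green wrinkled: (744 − 748.5)² / 748.5 = 0.0271

0.027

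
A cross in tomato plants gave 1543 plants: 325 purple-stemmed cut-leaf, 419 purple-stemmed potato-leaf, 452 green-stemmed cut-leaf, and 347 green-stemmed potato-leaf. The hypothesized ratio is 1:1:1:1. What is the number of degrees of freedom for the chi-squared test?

3

A goodness-of-fit test with 4 phenotype classes has df = 4 − 1 = 3.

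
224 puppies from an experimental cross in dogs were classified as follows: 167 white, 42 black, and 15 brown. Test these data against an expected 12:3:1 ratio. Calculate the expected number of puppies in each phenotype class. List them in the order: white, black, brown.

168, 42, 14

Total ratio parts = 16. Expected numbers out of 224:
  white: 224 × 12/16 = 168
  black: 224 × 3/16 = 42
  brown: 224 × 1/16 = 14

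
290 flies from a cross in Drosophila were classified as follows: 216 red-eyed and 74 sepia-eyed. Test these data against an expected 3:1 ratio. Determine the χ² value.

0.041

Expected counts for N = 290 under a 3:1 ratio (total parts = 4):
  red-eyed: 290 × 3/4 = 217.5
  sepia-eyed: 290 × 1/4 = 72.5
χ² = Σ (O − E)² / E
  red-eyed: (216 − 217.5)² / 217.5 = 0.0103
  sepia-eyed: (74 − 72.5)² / 72.5 = 0.0310
χ² = 0.0103 + 0.0310 = 0.0413 ≈ 0.041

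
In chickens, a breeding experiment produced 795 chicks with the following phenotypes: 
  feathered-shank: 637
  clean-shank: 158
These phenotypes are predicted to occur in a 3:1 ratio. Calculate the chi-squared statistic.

11.140

The 3:1 ratio has 4 parts, so with N = 795 the expected counts are:
  feathered-shank: 795 × 3/4 = 596.25
  clean-shank: 795 × 1/4 = 198.75
χ² = Σ (O − E)² / E
  feathered-shank: (637 − 596.25)² / 596.25 = 2.7850
  clean-shank: (158 − 198.75)² / 198.75 = 8.3550
χ² = 2.7850 + 8.3550 = 11.140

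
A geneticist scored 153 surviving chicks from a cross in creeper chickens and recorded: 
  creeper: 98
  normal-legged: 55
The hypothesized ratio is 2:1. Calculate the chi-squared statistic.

0.471

Expected counts for N = 153 under a 2:1 ratio (total parts = 3):
  creeper: 153 × 2/3 = 102
  normal-legged: 153 × 1/3 = 51
χ² = Σ (O − E)² / E
  creeper: (98 − 102)² / 102 = 0.1569
  normal-legged: (55 − 51)² / 51 = 0.3137
χ² = 0.1569 + 0.3137 = 0.4706 ≈ 0.471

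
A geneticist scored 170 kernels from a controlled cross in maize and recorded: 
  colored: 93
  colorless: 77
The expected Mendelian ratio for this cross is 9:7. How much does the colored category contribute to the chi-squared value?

The 9:7 ratio has 16 parts, so with N = 170 the expected counts are:
  colored: 170 × 9/16 = 95.625
  colorless: 170 × 7/16 = 74.375
Contribution of colored: (93 − 95.625)² / 95.625 = 0.0721

0.072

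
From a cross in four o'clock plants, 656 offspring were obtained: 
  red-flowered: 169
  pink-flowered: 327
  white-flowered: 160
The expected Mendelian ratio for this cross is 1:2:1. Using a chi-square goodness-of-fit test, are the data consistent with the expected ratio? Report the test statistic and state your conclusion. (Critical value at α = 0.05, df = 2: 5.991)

0.253; consistent

Total ratio parts = 4. Expected numbers out of 656:
  red-flowered: 656 × 1/4 = 164
  pink-flowered: 656 × 2/4 = 328
  white-flowered: 656 × 1/4 = 164
χ² = Σ (O − E)² / E
  red-flowered: (169 − 164)² / 164 = 0.1524
  pink-flowered: (327 − 328)² / 328 = 0.0030
  white-flowered: (160 − 164)² / 164 = 0.0976
χ² = 0.1524 + 0.0030 + 0.0976 = 0.253
Degrees of freedom = 3 − 1 = 2; critical value at α = 0.05 is 5.991.
Since 0.253 < 5.991, we fail to reject the null hypothesis — the data are consistent with the 1:2:1 ratio.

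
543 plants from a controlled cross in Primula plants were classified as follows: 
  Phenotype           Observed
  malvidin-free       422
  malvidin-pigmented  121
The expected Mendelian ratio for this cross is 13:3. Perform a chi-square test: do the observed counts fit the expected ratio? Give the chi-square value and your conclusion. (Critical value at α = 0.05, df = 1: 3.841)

Expected counts for N = 543 under a 13:3 ratio (total parts = 16):
  malvidin-free: 543 × 13/16 = 441.1875
  malvidin-pigmented: 543 × 3/16 = 101.8125
χ² = Σ (O − E)² / E
  malvidin-free: (422 − 441.1875)² / 441.1875 = 0.8345
  malvidin-pigmented: (121 − 101.8125)² / 101.8125 = 3.6161
χ² = 0.8345 + 3.6161 = 4.4506 ≈ 4.451
Degrees of freedom = 2 − 1 = 1; critical value at α = 0.05 is 3.841.
Since 4.451 > 3.841, we reject the null hypothesis — the data do not fit the 13:3 ratio.

4.451; not consistent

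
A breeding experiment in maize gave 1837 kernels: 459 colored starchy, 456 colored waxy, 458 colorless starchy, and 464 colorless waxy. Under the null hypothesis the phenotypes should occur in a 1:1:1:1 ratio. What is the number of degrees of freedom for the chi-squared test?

A goodness-of-fit test with 4 phenotype classes has df = 4 − 1 = 3.

3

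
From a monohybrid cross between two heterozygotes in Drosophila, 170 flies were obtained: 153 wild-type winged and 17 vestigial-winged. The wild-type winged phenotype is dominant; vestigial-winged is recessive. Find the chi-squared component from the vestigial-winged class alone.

15.300

For a monohybrid cross between heterozygotes with complete dominance, the expected phenotypic ratio is 3:1.
Expected counts for N = 170 under a 3:1 ratio (total parts = 4):
  wild-type winged: 170 × 3/4 = 127.5
  vestigial-winged: 170 × 1/4 = 42.5
Contribution of vestigial-winged: (17 − 42.5)² / 42.5 = 15.3000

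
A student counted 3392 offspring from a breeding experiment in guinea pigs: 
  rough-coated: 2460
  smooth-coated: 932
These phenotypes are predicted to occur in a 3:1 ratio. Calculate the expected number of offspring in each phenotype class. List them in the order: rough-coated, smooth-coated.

Total ratio parts = 4. Expected numbers out of 3392:
  rough-coated: 3392 × 3/4 = 2544
  smooth-coated: 3392 × 1/4 = 848

2544, 848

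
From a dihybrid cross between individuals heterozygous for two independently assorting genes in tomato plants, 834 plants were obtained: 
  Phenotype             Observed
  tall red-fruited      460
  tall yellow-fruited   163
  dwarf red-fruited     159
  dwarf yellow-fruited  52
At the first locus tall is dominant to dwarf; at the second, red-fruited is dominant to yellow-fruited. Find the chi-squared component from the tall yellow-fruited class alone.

A dihybrid F₂ with independent assortment and complete dominance at both loci gives a 9:3:3:1 phenotypic ratio.
Under the 9:3:3:1 hypothesis (Σ ratio = 16, N = 834):
  tall red-fruited: 834 × 9/16 = 469.125
  tall yellow-fruited: 834 × 3/16 = 156.375
  dwarf red-fruited: 834 × 3/16 = 156.375
  dwarf yellow-fruited: 834 × 1/16 = 52.125
Contribution of tall yellow-fruited: (163 − 156.375)² / 156.375 = 0.2807

0.281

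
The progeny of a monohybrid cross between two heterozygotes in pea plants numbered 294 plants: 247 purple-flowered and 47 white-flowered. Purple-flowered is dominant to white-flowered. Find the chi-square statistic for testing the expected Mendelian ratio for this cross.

12.739

For a monohybrid cross between heterozygotes with complete dominance, the expected phenotypic ratio is 3:1.
Under the 3:1 hypothesis (Σ ratio = 4, N = 294):
  purple-flowered: 294 × 3/4 = 220.5
  white-flowered: 294 × 1/4 = 73.5
χ² = Σ (O − E)² / E
  purple-flowered: (247 − 220.5)² / 220.5 = 3.1848
  white-flowered: (47 − 73.5)² / 73.5 = 9.5544
χ² = 3.1848 + 9.5544 = 12.7392 ≈ 12.739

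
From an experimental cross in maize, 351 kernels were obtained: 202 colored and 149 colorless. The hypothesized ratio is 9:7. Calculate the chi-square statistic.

Total ratio parts = 16. Expected numbers out of 351:
  colored: 351 × 9/16 = 197.4375
  colorless: 351 × 7/16 = 153.5625
χ² = Σ (O − E)² / E
  colored: (202 − 197.4375)² / 197.4375 = 0.1054
  colorless: (149 − 153.5625)² / 153.5625 = 0.1356
χ² = 0.1054 + 0.1356 = 0.241

0.241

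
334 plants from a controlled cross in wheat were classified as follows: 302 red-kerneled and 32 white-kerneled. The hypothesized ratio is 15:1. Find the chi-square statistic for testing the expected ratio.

6.324

Expected counts for N = 334 under a 15:1 ratio (total parts = 16):
  red-kerneled: 334 × 15/16 = 313.125
  white-kerneled: 334 × 1/16 = 20.875
χ² = Σ (O − E)² / E
  red-kerneled: (302 − 313.125)² / 313.125 = 0.3953
  white-kerneled: (32 − 20.875)² / 20.875 = 5.9289
χ² = 0.3953 + 5.9289 = 6.3242 ≈ 6.324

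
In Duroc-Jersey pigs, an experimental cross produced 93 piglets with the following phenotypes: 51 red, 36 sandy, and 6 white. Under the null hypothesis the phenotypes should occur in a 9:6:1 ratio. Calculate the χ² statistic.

Total ratio parts = 16. Expected numbers out of 93:
  red: 93 × 9/16 = 52.3125
  sandy: 93 × 6/16 = 34.875
  white: 93 × 1/16 = 5.8125
χ² = Σ (O − E)² / E
  red: (51 − 52.3125)² / 52.3125 = 0.0329
  sandy: (36 − 34.875)² / 34.875 = 0.0363
  white: (6 − 5.8125)² / 5.8125 = 0.0060
χ² = 0.0329 + 0.0363 + 0.0060 = 0.0752 ≈ 0.075

0.075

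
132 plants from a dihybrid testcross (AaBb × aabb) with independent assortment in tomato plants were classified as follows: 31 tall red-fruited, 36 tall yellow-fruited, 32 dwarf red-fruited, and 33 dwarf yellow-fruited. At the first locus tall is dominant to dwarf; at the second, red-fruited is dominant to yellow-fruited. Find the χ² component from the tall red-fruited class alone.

0.121

A dihybrid testcross with independent assortment gives a 1:1:1:1 ratio.
The 1:1:1:1 ratio has 4 parts, so with N = 132 the expected counts are:
  tall red-fruited: 132 × 1/4 = 33
  tall yellow-fruited: 132 × 1/4 = 33
  dwarf red-fruited: 132 × 1/4 = 33
  dwarf yellow-fruited: 132 × 1/4 = 33
Contribution of tall red-fruited: (31 − 33)² / 33 = 0.1212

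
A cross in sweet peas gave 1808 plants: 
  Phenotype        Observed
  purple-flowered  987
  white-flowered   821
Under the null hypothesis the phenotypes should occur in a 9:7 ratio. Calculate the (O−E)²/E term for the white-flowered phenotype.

Expected counts for N = 1808 under a 9:7 ratio (total parts = 16):
  purple-flowered: 1808 × 9/16 = 1017
  white-flowered: 1808 × 7/16 = 791
Contribution of white-flowered: (821 − 791)² / 791 = 1.1378

1.138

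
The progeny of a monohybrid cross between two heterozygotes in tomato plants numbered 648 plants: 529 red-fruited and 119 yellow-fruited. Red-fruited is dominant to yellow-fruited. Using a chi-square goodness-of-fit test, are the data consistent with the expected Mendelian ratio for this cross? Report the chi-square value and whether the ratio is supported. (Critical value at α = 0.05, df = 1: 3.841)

For a monohybrid cross between heterozygotes with complete dominance, the expected phenotypic ratio is 3:1.
The 3:1 ratio has 4 parts, so with N = 648 the expected counts are:
  red-fruited: 648 × 3/4 = 486
  yellow-fruited: 648 × 1/4 = 162
χ² = Σ (O − E)² / E
  red-fruited: (529 − 486)² / 486 = 3.8045
  yellow-fruited: (119 − 162)² / 162 = 11.4136
χ² = 3.8045 + 11.4136 = 15.2181 ≈ 15.218
Degrees of freedom = 2 − 1 = 1; critical value at α = 0.05 is 3.841.
Since 15.218 > 3.841, we reject the null hypothesis — the data do not fit the 3:1 ratio.

15.218; not consistent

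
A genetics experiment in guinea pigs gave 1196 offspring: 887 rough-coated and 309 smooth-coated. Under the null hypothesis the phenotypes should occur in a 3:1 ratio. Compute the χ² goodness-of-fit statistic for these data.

The 3:1 ratio has 4 parts, so with N = 1196 the expected counts are:
  rough-coated: 1196 × 3/4 = 897
  smooth-coated: 1196 × 1/4 = 299
χ² = Σ (O − E)² / E
  rough-coated: (887 − 897)² / 897 = 0.1115
  smooth-coated: (309 − 299)² / 299 = 0.3344
χ² = 0.1115 + 0.3344 = 0.4459 ≈ 0.446

0.446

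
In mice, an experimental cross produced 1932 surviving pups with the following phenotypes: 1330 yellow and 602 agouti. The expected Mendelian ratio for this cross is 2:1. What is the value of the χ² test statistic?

4.109

The 2:1 ratio has 3 parts, so with N = 1932 the expected counts are:
  yellow: 1932 × 2/3 = 1288
  agouti: 1932 × 1/3 = 644
χ² = Σ (O − E)² / E
  yellow: (1330 − 1288)² / 1288 = 1.3696
  agouti: (602 − 644)² / 644 = 2.7391
χ² = 1.3696 + 2.7391 = 4.1087 ≈ 4.109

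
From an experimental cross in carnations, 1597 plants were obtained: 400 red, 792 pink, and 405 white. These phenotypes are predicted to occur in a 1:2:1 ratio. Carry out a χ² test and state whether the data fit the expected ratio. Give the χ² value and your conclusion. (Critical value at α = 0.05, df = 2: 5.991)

0.137; consistent

Total ratio parts = 4. Expected numbers out of 1597:
  red: 1597 × 1/4 = 399.25
  pink: 1597 × 2/4 = 798.5
  white: 1597 × 1/4 = 399.25
χ² = Σ (O − E)² / E
  red: (400 − 399.25)² / 399.25 = 0.0014
  pink: (792 − 798.5)² / 798.5 = 0.0529
  white: (405 − 399.25)² / 399.25 = 0.0828
χ² = 0.0014 + 0.0529 + 0.0828 = 0.1371 ≈ 0.137
Degrees of freedom = 3 − 1 = 2; critical value at α = 0.05 is 5.991.
Since 0.137 < 5.991, we fail to reject the null hypothesis — the data are consistent with the 1:2:1 ratio.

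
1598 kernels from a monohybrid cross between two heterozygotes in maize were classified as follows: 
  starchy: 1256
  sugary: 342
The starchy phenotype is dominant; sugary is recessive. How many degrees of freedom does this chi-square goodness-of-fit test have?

1

For a monohybrid cross between heterozygotes with complete dominance, the expected phenotypic ratio is 3:1.
A goodness-of-fit test with 2 phenotype classes has df = 2 − 1 = 1.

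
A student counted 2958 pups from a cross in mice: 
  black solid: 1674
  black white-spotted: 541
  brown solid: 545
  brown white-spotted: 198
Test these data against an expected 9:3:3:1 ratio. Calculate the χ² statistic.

1.495

Expected counts for N = 2958 under a 9:3:3:1 ratio (total parts = 16):
  black solid: 2958 × 9/16 = 1663.875
  black white-spotted: 2958 × 3/16 = 554.625
  brown solid: 2958 × 3/16 = 554.625
  brown white-spotted: 2958 × 1/16 = 184.875
χ² = Σ (O − E)² / E
  black solid: (1674 − 1663.875)² / 1663.875 = 0.0616
  black white-spotted: (541 − 554.625)² / 554.625 = 0.3347
  brown solid: (545 − 554.625)² / 554.625 = 0.1670
  brown white-spotted: (198 − 184.875)² / 184.875 = 0.9318
χ² = 0.0616 + 0.3347 + 0.1670 + 0.9318 = 1.4951 ≈ 1.495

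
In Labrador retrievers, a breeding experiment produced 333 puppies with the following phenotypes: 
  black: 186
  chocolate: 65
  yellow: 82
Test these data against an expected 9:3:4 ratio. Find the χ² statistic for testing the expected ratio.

0.133

Total ratio parts = 16. Expected numbers out of 333:
  black: 333 × 9/16 = 187.3125
  chocolate: 333 × 3/16 = 62.4375
  yellow: 333 × 4/16 = 83.25
χ² = Σ (O − E)² / E
  black: (186 − 187.3125)² / 187.3125 = 0.0092
  chocolate: (65 − 62.4375)² / 62.4375 = 0.1052
  yellow: (82 − 83.25)² / 83.25 = 0.0188
χ² = 0.0092 + 0.1052 + 0.0188 = 0.1332 ≈ 0.133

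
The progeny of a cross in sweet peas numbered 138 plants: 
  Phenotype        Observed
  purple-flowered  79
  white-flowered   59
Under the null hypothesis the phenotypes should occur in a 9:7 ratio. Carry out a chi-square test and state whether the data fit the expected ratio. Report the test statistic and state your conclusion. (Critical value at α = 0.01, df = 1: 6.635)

0.056; consistent

Expected counts for N = 138 under a 9:7 ratio (total parts = 16):
  purple-flowered: 138 × 9/16 = 77.625
  white-flowered: 138 × 7/16 = 60.375
χ² = Σ (O − E)² / E
  purple-flowered: (79 − 77.625)² / 77.625 = 0.0244
  white-flowered: (59 − 60.375)² / 60.375 = 0.0313
χ² = 0.0244 + 0.0313 = 0.0557 ≈ 0.056
Degrees of freedom = 2 − 1 = 1; critical value at α = 0.01 is 6.635.
Since 0.056 < 6.635, we fail to reject the null hypothesis — the data are consistent with the 9:7 ratio.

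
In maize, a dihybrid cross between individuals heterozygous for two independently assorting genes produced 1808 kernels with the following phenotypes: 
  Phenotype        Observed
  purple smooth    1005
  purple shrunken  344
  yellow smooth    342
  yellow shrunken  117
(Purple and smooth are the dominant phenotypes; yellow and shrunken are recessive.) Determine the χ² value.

0.383

A dihybrid F₂ with independent assortment and complete dominance at both loci gives a 9:3:3:1 phenotypic ratio.
Expected counts for N = 1808 under a 9:3:3:1 ratio (total parts = 16):
  purple smooth: 1808 × 9/16 = 1017
  purple shrunken: 1808 × 3/16 = 339
  yellow smooth: 1808 × 3/16 = 339
  yellow shrunken: 1808 × 1/16 = 113
χ² = Σ (O − E)² / E
  purple smooth: (1005 − 1017)² / 1017 = 0.1416
  purple shrunken: (344 − 339)² / 339 = 0.0737
  yellow smooth: (342 − 339)² / 339 = 0.0265
  yellow shrunken: (117 − 113)² / 113 = 0.1416
χ² = 0.1416 + 0.0737 + 0.0265 + 0.1416 = 0.3834 ≈ 0.383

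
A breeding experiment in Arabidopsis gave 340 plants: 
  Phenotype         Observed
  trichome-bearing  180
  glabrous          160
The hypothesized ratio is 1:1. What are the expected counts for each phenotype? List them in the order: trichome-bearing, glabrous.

Under the 1:1 hypothesis (Σ ratio = 2, N = 340):
  trichome-bearing: 340 × 1/2 = 170
  glabrous: 340 × 1/2 = 170

170, 170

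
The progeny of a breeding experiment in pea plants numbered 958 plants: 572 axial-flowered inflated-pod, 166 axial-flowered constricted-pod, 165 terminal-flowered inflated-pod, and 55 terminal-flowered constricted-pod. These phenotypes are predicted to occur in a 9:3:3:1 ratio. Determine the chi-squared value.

Expected counts for N = 958 under a 9:3:3:1 ratio (total parts = 16):
  axial-flowered inflated-pod: 958 × 9/16 = 538.875
  axial-flowered constricted-pod: 958 × 3/16 = 179.625
  terminal-flowered inflated-pod: 958 × 3/16 = 179.625
  terminal-flowered constricted-pod: 958 × 1/16 = 59.875
χ² = Σ (O − E)² / E
  axial-flowered inflated-pod: (572 − 538.875)² / 538.875 = 2.0362
  axial-flowered constricted-pod: (166 − 179.625)² / 179.625 = 1.0335
  terminal-flowered inflated-pod: (165 − 179.625)² / 179.625 = 1.1908
  terminal-flowered constricted-pod: (55 − 59.875)² / 59.875 = 0.3969
χ² = 2.0362 + 1.0335 + 1.1908 + 0.3969 = 4.6574 ≈ 4.657

4.657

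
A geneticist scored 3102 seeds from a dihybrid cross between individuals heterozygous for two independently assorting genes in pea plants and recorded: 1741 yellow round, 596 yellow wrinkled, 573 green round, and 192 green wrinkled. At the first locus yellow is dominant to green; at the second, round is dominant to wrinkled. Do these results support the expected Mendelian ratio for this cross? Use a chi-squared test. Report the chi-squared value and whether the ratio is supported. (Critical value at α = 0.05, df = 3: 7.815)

A dihybrid F₂ with independent assortment and complete dominance at both loci gives a 9:3:3:1 phenotypic ratio.
Under the 9:3:3:1 hypothesis (Σ ratio = 16, N = 3102):
  yellow round: 3102 × 9/16 = 1744.875
  yellow wrinkled: 3102 × 3/16 = 581.625
  green round: 3102 × 3/16 = 581.625
  green wrinkled: 3102 × 1/16 = 193.875
χ² = Σ (O − E)² / E
  yellow round: (1741 − 1744.875)² / 1744.875 = 0.0086
  yellow wrinkled: (596 − 581.625)² / 581.625 = 0.3553
  green round: (573 − 581.625)² / 581.625 = 0.1279
  green wrinkled: (192 − 193.875)² / 193.875 = 0.0181
χ² = 0.0086 + 0.3553 + 0.1279 + 0.0181 = 0.5099 ≈ 0.510
Degrees of freedom = 4 − 1 = 3; critical value at α = 0.05 is 7.815.
Since 0.510 < 7.815, we fail to reject the null hypothesis — the data are consistent with the 9:3:3:1 ratio.

0.510; consistent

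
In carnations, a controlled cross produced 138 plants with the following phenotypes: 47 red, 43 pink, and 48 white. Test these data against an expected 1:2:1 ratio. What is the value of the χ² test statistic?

19.609

Total ratio parts = 4. Expected numbers out of 138:
  red: 138 × 1/4 = 34.5
  pink: 138 × 2/4 = 69
  white: 138 × 1/4 = 34.5
χ² = Σ (O − E)² / E
  red: (47 − 34.5)² / 34.5 = 4.5290
  pink: (43 − 69)² / 69 = 9.7971
  white: (48 − 34.5)² / 34.5 = 5.2826
χ² = 4.5290 + 9.7971 + 5.2826 = 19.6087 ≈ 19.609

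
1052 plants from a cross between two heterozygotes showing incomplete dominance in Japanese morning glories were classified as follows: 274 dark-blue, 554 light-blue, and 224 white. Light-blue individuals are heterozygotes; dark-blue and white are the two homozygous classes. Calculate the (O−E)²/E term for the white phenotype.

5.783

With incomplete dominance, a heterozygote × heterozygote cross gives a 1:2:1 phenotypic ratio.
Total ratio parts = 4. Expected numbers out of 1052:
  dark-blue: 1052 × 1/4 = 263
  light-blue: 1052 × 2/4 = 526
  white: 1052 × 1/4 = 263
Contribution of white: (224 − 263)² / 263 = 5.7833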